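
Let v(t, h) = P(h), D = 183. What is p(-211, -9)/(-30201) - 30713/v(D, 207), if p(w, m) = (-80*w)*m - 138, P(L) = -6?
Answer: 309491887/60402 ≈ 5123.9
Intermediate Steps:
v(t, h) = -6
p(w, m) = -138 - 80*m*w (p(w, m) = -80*m*w - 138 = -138 - 80*m*w)
p(-211, -9)/(-30201) - 30713/v(D, 207) = (-138 - 80*(-9)*(-211))/(-30201) - 30713/(-6) = (-138 - 151920)*(-1/30201) - 30713*(-1/6) = -152058*(-1/30201) + 30713/6 = 50686/10067 + 30713/6 = 309491887/60402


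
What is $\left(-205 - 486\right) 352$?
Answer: $-243232$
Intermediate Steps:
$\left(-205 - 486\right) 352 = \left(-691\right) 352 = -243232$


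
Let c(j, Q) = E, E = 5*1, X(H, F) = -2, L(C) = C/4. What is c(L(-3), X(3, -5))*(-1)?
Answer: -5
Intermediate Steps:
L(C) = C/4 (L(C) = C*(¼) = C/4)
E = 5
c(j, Q) = 5
c(L(-3), X(3, -5))*(-1) = 5*(-1) = -5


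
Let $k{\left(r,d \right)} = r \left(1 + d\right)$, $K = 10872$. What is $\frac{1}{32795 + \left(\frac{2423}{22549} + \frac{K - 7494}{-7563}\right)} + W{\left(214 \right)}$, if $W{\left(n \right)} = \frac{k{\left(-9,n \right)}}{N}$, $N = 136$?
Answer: $- \frac{450913592739487}{31692186067488} \approx -14.228$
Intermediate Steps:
$W{\left(n \right)} = - \frac{9}{136} - \frac{9 n}{136}$ ($W{\left(n \right)} = \frac{\left(-9\right) \left(1 + n\right)}{136} = \left(-9 - 9 n\right) \frac{1}{136} = - \frac{9}{136} - \frac{9 n}{136}$)
$\frac{1}{32795 + \left(\frac{2423}{22549} + \frac{K - 7494}{-7563}\right)} + W{\left(214 \right)} = \frac{1}{32795 + \left(\frac{2423}{22549} + \frac{10872 - 7494}{-7563}\right)} - \frac{1935}{136} = \frac{1}{32795 + \left(2423 \cdot \frac{1}{22549} + 3378 \left(- \frac{1}{7563}\right)\right)} - \frac{1935}{136} = \frac{1}{32795 + \left(\frac{2423}{22549} - \frac{1126}{2521}\right)} - \frac{1935}{136} = \frac{1}{32795 - \frac{19281791}{56846029}} - \frac{1935}{136} = \frac{1}{\frac{1864246239264}{56846029}} - \frac{1935}{136} = \frac{56846029}{1864246239264} - \frac{1935}{136} = - \frac{450913592739487}{31692186067488}$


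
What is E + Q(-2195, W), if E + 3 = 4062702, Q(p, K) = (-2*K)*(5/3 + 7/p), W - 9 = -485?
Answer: 26763301123/6585 ≈ 4.0643e+6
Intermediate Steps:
W = -476 (W = 9 - 485 = -476)
Q(p, K) = -2*K*(5/3 + 7/p) (Q(p, K) = (-2*K)*(5*(⅓) + 7/p) = (-2*K)*(5/3 + 7/p) = -2*K*(5/3 + 7/p))
E = 4062699 (E = -3 + 4062702 = 4062699)
E + Q(-2195, W) = 4062699 + (-10/3*(-476) - 14*(-476)/(-2195)) = 4062699 + (4760/3 - 14*(-476)*(-1/2195)) = 4062699 + (4760/3 - 6664/2195) = 4062699 + 10428208/6585 = 26763301123/6585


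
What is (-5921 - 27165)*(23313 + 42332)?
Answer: -2171930470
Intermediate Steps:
(-5921 - 27165)*(23313 + 42332) = -33086*65645 = -2171930470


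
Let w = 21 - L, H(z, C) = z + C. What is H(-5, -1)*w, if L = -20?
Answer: -246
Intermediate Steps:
H(z, C) = C + z
w = 41 (w = 21 - 1*(-20) = 21 + 20 = 41)
H(-5, -1)*w = (-1 - 5)*41 = -6*41 = -246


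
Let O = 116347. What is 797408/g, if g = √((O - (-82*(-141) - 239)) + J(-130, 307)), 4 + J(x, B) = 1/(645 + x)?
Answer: 797408*√27853930015/54085301 ≈ 2460.6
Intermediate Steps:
J(x, B) = -4 + 1/(645 + x)
g = √27853930015/515 (g = √((116347 - (-82*(-141) - 239)) + (-2579 - 4*(-130))/(645 - 130)) = √((116347 - (11562 - 239)) + (-2579 + 520)/515) = √((116347 - 1*11323) + (1/515)*(-2059)) = √((116347 - 11323) - 2059/515) = √(105024 - 2059/515) = √(54085301/515) = √27853930015/515 ≈ 324.07)
797408/g = 797408/((√27853930015/515)) = 797408*(√27853930015/54085301) = 797408*√27853930015/54085301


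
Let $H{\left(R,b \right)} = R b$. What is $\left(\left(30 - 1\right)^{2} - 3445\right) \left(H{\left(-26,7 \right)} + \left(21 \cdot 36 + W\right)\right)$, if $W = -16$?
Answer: $-1453032$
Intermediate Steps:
$\left(\left(30 - 1\right)^{2} - 3445\right) \left(H{\left(-26,7 \right)} + \left(21 \cdot 36 + W\right)\right) = \left(\left(30 - 1\right)^{2} - 3445\right) \left(\left(-26\right) 7 + \left(21 \cdot 36 - 16\right)\right) = \left(29^{2} - 3445\right) \left(-182 + \left(756 - 16\right)\right) = \left(841 - 3445\right) \left(-182 + 740\right) = \left(-2604\right) 558 = -1453032$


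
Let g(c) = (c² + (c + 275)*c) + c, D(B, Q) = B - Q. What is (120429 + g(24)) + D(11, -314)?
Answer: 128530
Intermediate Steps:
g(c) = c + c² + c*(275 + c) (g(c) = (c² + (275 + c)*c) + c = (c² + c*(275 + c)) + c = c + c² + c*(275 + c))
(120429 + g(24)) + D(11, -314) = (120429 + 2*24*(138 + 24)) + (11 - 1*(-314)) = (120429 + 2*24*162) + (11 + 314) = (120429 + 7776) + 325 = 128205 + 325 = 128530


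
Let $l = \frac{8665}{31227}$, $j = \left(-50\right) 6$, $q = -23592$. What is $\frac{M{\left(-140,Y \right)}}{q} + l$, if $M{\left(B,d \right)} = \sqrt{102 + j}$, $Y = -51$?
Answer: $\frac{8665}{31227} - \frac{i \sqrt{22}}{7864} \approx 0.27748 - 0.00059644 i$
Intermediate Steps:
$j = -300$
$M{\left(B,d \right)} = 3 i \sqrt{22}$ ($M{\left(B,d \right)} = \sqrt{102 - 300} = \sqrt{-198} = 3 i \sqrt{22}$)
$l = \frac{8665}{31227}$ ($l = 8665 \cdot \frac{1}{31227} = \frac{8665}{31227} \approx 0.27748$)
$\frac{M{\left(-140,Y \right)}}{q} + l = \frac{3 i \sqrt{22}}{-23592} + \frac{8665}{31227} = 3 i \sqrt{22} \left(- \frac{1}{23592}\right) + \frac{8665}{31227} = - \frac{i \sqrt{22}}{7864} + \frac{8665}{31227} = \frac{8665}{31227} - \frac{i \sqrt{22}}{7864}$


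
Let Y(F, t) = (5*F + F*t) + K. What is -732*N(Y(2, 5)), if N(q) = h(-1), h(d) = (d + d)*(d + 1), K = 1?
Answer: 0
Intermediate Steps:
Y(F, t) = 1 + 5*F + F*t (Y(F, t) = (5*F + F*t) + 1 = 1 + 5*F + F*t)
h(d) = 2*d*(1 + d) (h(d) = (2*d)*(1 + d) = 2*d*(1 + d))
N(q) = 0 (N(q) = 2*(-1)*(1 - 1) = 2*(-1)*0 = 0)
-732*N(Y(2, 5)) = -732*0 = 0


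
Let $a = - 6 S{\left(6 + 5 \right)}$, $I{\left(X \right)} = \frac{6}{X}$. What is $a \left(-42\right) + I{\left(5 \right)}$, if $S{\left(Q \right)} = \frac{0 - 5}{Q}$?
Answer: $- \frac{6234}{55} \approx -113.35$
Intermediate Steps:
$S{\left(Q \right)} = - \frac{5}{Q}$
$a = \frac{30}{11}$ ($a = - 6 \left(- \frac{5}{6 + 5}\right) = - 6 \left(- \frac{5}{11}\right) = - 6 \left(\left(-5\right) \frac{1}{11}\right) = \left(-6\right) \left(- \frac{5}{11}\right) = \frac{30}{11} \approx 2.7273$)
$a \left(-42\right) + I{\left(5 \right)} = \frac{30}{11} \left(-42\right) + \frac{6}{5} = - \frac{1260}{11} + 6 \cdot \frac{1}{5} = - \frac{1260}{11} + \frac{6}{5} = - \frac{6234}{55}$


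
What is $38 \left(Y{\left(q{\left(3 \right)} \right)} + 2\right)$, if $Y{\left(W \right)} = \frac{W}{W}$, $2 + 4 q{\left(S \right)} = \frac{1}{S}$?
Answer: $114$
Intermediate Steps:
$q{\left(S \right)} = - \frac{1}{2} + \frac{1}{4 S}$
$Y{\left(W \right)} = 1$
$38 \left(Y{\left(q{\left(3 \right)} \right)} + 2\right) = 38 \left(1 + 2\right) = 38 \cdot 3 = 114$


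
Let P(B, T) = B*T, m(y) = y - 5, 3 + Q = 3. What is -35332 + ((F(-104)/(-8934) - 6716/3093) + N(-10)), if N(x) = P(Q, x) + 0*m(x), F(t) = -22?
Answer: -162730702147/4605477 ≈ -35334.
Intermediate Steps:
Q = 0 (Q = -3 + 3 = 0)
m(y) = -5 + y
N(x) = 0 (N(x) = 0*x + 0*(-5 + x) = 0 + 0 = 0)
-35332 + ((F(-104)/(-8934) - 6716/3093) + N(-10)) = -35332 + ((-22/(-8934) - 6716/3093) + 0) = -35332 + ((-22*(-1/8934) - 6716*1/3093) + 0) = -35332 + ((11/4467 - 6716/3093) + 0) = -35332 + (-9988783/4605477 + 0) = -35332 - 9988783/4605477 = -162730702147/4605477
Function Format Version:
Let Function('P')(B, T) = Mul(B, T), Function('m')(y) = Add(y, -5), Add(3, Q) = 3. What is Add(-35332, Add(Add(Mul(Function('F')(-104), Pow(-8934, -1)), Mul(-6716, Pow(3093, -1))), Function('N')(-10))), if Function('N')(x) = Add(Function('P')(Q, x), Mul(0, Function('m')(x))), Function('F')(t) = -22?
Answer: Rational(-162730702147, 4605477) ≈ -35334.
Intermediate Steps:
Q = 0 (Q = Add(-3, 3) = 0)
Function('m')(y) = Add(-5, y)
Function('N')(x) = 0 (Function('N')(x) = Add(Mul(0, x), Mul(0, Add(-5, x))) = Add(0, 0) = 0)
Add(-35332, Add(Add(Mul(Function('F')(-104), Pow(-8934, -1)), Mul(-6716, Pow(3093, -1))), Function('N')(-10))) = Add(-35332, Add(Add(Mul(-22, Pow(-8934, -1)), Mul(-6716, Pow(3093, -1))), 0)) = Add(-35332, Add(Add(Mul(-22, Rational(-1, 8934)), Mul(-6716, Rational(1, 3093))), 0)) = Add(-35332, Add(Add(Rational(11, 4467), Rational(-6716, 3093)), 0)) = Add(-35332, Add(Rational(-9988783, 4605477), 0)) = Add(-35332, Rational(-9988783, 4605477)) = Rational(-162730702147, 4605477)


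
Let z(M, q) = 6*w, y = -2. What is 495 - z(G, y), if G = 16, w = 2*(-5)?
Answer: 555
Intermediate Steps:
w = -10
z(M, q) = -60 (z(M, q) = 6*(-10) = -60)
495 - z(G, y) = 495 - 1*(-60) = 495 + 60 = 555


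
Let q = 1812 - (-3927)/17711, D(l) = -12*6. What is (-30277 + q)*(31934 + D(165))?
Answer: -180482008304/199 ≈ -9.0694e+8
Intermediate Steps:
D(l) = -72
q = 32096259/17711 (q = 1812 - (-3927)/17711 = 1812 - 1*(-3927/17711) = 1812 + 3927/17711 = 32096259/17711 ≈ 1812.2)
(-30277 + q)*(31934 + D(165)) = (-30277 + 32096259/17711)*(31934 - 72) = -504139688/17711*31862 = -180482008304/199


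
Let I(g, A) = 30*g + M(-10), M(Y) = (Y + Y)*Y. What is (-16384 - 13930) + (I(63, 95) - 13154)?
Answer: -41378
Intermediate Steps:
M(Y) = 2*Y² (M(Y) = (2*Y)*Y = 2*Y²)
I(g, A) = 200 + 30*g (I(g, A) = 30*g + 2*(-10)² = 30*g + 2*100 = 30*g + 200 = 200 + 30*g)
(-16384 - 13930) + (I(63, 95) - 13154) = (-16384 - 13930) + ((200 + 30*63) - 13154) = -30314 + ((200 + 1890) - 13154) = -30314 + (2090 - 13154) = -30314 - 11064 = -41378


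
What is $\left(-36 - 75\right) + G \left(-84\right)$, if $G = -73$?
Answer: $6021$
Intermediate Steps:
$\left(-36 - 75\right) + G \left(-84\right) = \left(-36 - 75\right) - -6132 = \left(-36 - 75\right) + 6132 = -111 + 6132 = 6021$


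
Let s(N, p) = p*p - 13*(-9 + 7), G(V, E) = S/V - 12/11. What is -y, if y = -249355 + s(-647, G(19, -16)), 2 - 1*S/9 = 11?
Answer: 10889687888/43681 ≈ 2.4930e+5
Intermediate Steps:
S = -81 (S = 18 - 9*11 = 18 - 99 = -81)
G(V, E) = -12/11 - 81/V (G(V, E) = -81/V - 12/11 = -12/11 - 81/V)
s(N, p) = 26 + p² (s(N, p) = p² - 13*(-2) = p² + 26 = 26 + p²)
y = -10889687888/43681 (y = -249355 + (26 + (-12/11 - 81/19)²) = -249355 + (26 + (-1119/209)²) = -249355 + (26 + 1252161/43681) = -249355 + 2387867/43681 = -10889687888/43681 ≈ -2.4930e+5)
-y = -1*(-10889687888/43681) = 10889687888/43681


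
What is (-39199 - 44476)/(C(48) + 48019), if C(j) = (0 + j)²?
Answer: -83675/50323 ≈ -1.6628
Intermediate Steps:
C(j) = j²
(-39199 - 44476)/(C(48) + 48019) = (-39199 - 44476)/(48² + 48019) = -83675/(2304 + 48019) = -83675/50323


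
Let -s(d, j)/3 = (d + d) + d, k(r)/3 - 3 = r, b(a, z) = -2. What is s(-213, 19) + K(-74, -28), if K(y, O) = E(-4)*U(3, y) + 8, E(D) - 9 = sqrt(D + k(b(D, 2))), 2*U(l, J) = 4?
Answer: 1943 + 2*I ≈ 1943.0 + 2.0*I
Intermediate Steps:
k(r) = 9 + 3*r
U(l, J) = 2 (U(l, J) = (1/2)*4 = 2)
E(D) = 9 + sqrt(3 + D) (E(D) = 9 + sqrt(D + (9 + 3*(-2))) = 9 + sqrt(D + (9 - 6)) = 9 + sqrt(D + 3) = 9 + sqrt(3 + D))
K(y, O) = 26 + 2*I (K(y, O) = (9 + sqrt(3 - 4))*2 + 8 = (9 + sqrt(-1))*2 + 8 = (9 + I)*2 + 8 = (18 + 2*I) + 8 = 26 + 2*I)
s(d, j) = -9*d (s(d, j) = -3*((d + d) + d) = -3*(2*d + d) = -9*d)
s(-213, 19) + K(-74, -28) = -9*(-213) + (26 + 2*I) = 1917 + (26 + 2*I) = 1943 + 2*I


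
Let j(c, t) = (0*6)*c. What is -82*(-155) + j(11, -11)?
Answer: 12710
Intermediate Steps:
j(c, t) = 0 (j(c, t) = 0*c = 0)
-82*(-155) + j(11, -11) = -82*(-155) + 0 = 12710 + 0 = 12710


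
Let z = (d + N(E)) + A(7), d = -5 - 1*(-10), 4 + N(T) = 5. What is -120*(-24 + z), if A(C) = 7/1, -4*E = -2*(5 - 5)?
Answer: 1320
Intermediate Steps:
E = 0 (E = -(-1)*(5 - 5)/2 = -(-1)*0/2 = -1/4*0 = 0)
N(T) = 1 (N(T) = -4 + 5 = 1)
A(C) = 7 (A(C) = 7*1 = 7)
d = 5 (d = -5 + 10 = 5)
z = 13 (z = (5 + 1) + 7 = 6 + 7 = 13)
-120*(-24 + z) = -120*(-24 + 13) = -120*(-11) = 1320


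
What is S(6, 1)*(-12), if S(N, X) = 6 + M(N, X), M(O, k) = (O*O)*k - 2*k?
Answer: -480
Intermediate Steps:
M(O, k) = -2*k + k*O² (M(O, k) = O²*k - 2*k = k*O² - 2*k = -2*k + k*O²)
S(N, X) = 6 + X*(-2 + N²)
S(6, 1)*(-12) = (6 + 1*(-2 + 6²))*(-12) = (6 + 1*(-2 + 36))*(-12) = (6 + 1*34)*(-12) = (6 + 34)*(-12) = 40*(-12) = -480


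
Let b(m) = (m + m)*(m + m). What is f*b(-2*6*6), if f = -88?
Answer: -1824768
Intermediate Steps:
b(m) = 4*m² (b(m) = (2*m)*(2*m) = 4*m²)
f*b(-2*6*6) = -352*(-2*6*6)² = -352*(-12*6)² = -352*(-72)² = -352*5184 = -88*20736 = -1824768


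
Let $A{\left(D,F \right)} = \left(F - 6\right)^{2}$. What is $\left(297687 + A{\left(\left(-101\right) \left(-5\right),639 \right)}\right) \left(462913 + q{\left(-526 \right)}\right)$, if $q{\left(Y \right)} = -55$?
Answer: $323248918608$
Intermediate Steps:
$A{\left(D,F \right)} = \left(-6 + F\right)^{2}$
$\left(297687 + A{\left(\left(-101\right) \left(-5\right),639 \right)}\right) \left(462913 + q{\left(-526 \right)}\right) = \left(297687 + \left(-6 + 639\right)^{2}\right) \left(462913 - 55\right) = \left(297687 + 633^{2}\right) 462858 = \left(297687 + 400689\right) 462858 = 698376 \cdot 462858 = 323248918608$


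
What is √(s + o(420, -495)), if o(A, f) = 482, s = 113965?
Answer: √114447 ≈ 338.30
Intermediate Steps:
√(s + o(420, -495)) = √(113965 + 482) = √114447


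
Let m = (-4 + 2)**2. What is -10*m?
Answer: -40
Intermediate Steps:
m = 4 (m = (-2)**2 = 4)
-10*m = -10*4 = -40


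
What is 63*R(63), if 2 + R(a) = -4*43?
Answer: -10962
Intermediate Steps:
R(a) = -174 (R(a) = -2 - 4*43 = -2 - 172 = -174)
63*R(63) = 63*(-174) = -10962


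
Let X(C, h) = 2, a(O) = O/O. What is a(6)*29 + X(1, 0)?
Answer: 31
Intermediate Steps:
a(O) = 1
a(6)*29 + X(1, 0) = 1*29 + 2 = 29 + 2 = 31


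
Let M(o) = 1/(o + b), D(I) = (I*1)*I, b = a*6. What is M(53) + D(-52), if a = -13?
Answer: 67599/25 ≈ 2704.0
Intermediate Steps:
b = -78 (b = -13*6 = -78)
D(I) = I² (D(I) = I*I = I²)
M(o) = 1/(-78 + o) (M(o) = 1/(o - 78) = 1/(-78 + o))
M(53) + D(-52) = 1/(-78 + 53) + (-52)² = 1/(-25) + 2704 = -1/25 + 2704 = 67599/25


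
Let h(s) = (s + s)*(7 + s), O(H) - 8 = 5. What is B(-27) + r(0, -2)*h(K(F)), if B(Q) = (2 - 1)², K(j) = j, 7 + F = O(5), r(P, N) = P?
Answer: 1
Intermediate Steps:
O(H) = 13 (O(H) = 8 + 5 = 13)
F = 6 (F = -7 + 13 = 6)
h(s) = 2*s*(7 + s) (h(s) = (2*s)*(7 + s) = 2*s*(7 + s))
B(Q) = 1 (B(Q) = 1² = 1)
B(-27) + r(0, -2)*h(K(F)) = 1 + 0*(2*6*(7 + 6)) = 1 + 0*(2*6*13) = 1 + 0*156 = 1 + 0 = 1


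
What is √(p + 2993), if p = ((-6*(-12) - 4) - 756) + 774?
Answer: √3079 ≈ 55.489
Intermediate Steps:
p = 86 (p = ((72 - 4) - 756) + 774 = (68 - 756) + 774 = -688 + 774 = 86)
√(p + 2993) = √(86 + 2993) = √3079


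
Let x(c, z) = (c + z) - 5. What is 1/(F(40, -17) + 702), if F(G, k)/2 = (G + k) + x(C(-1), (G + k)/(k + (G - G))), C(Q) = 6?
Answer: 17/12704 ≈ 0.0013382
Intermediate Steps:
x(c, z) = -5 + c + z
F(G, k) = 2 + 2*G + 2*k + 2*(G + k)/k (F(G, k) = 2*((G + k) + (-5 + 6 + (G + k)/(k + (G - G)))) = 2*((G + k) + (-5 + 6 + (G + k)/(k + 0))) = 2*((G + k) + (-5 + 6 + (G + k)/k)) = 2*((G + k) + (1 + (G + k)/k)) = 2*(1 + G + k + (G + k)/k) = 2 + 2*G + 2*k + 2*(G + k)/k)
1/(F(40, -17) + 702) = 1/((4 + 2*40 + 2*(-17) + 2*40/(-17)) + 702) = 1/((4 + 80 - 34 + 2*40*(-1/17)) + 702) = 1/((4 + 80 - 34 - 80/17) + 702) = 1/(770/17 + 702) = 1/(12704/17) = 17/12704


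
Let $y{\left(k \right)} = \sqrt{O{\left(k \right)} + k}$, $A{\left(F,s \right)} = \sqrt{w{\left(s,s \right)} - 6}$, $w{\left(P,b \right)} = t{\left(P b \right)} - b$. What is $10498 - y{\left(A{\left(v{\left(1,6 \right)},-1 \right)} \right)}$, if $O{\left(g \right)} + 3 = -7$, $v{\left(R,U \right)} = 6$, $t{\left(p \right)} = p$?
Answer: $10498 - \sqrt{-10 + 2 i} \approx 10498.0 - 3.1779 i$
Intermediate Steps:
$O{\left(g \right)} = -10$ ($O{\left(g \right)} = -3 - 7 = -10$)
$w{\left(P,b \right)} = - b + P b$ ($w{\left(P,b \right)} = P b - b = - b + P b$)
$A{\left(F,s \right)} = \sqrt{-6 + s \left(-1 + s\right)}$ ($A{\left(F,s \right)} = \sqrt{s \left(-1 + s\right) - 6} = \sqrt{-6 + s \left(-1 + s\right)}$)
$y{\left(k \right)} = \sqrt{-10 + k}$
$10498 - y{\left(A{\left(v{\left(1,6 \right)},-1 \right)} \right)} = 10498 - \sqrt{-10 + \sqrt{-6 + \left(-1\right)^{2} - -1}} = 10498 - \sqrt{-10 + \sqrt{-6 + 1 + 1}} = 10498 - \sqrt{-10 + \sqrt{-4}} = 10498 - \sqrt{-10 + 2 i}$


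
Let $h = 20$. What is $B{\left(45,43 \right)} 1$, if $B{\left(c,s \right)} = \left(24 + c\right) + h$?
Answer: $89$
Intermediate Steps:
$B{\left(c,s \right)} = 44 + c$ ($B{\left(c,s \right)} = \left(24 + c\right) + 20 = 44 + c$)
$B{\left(45,43 \right)} 1 = \left(44 + 45\right) 1 = 89 \cdot 1 = 89$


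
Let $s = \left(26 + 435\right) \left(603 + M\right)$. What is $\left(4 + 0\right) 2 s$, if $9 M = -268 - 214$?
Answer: $\frac{18237160}{9} \approx 2.0264 \cdot 10^{6}$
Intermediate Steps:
$M = - \frac{482}{9}$ ($M = \frac{-268 - 214}{9} = \frac{1}{9} \left(-482\right) = - \frac{482}{9} \approx -53.556$)
$s = \frac{2279645}{9}$ ($s = \left(26 + 435\right) \left(603 - \frac{482}{9}\right) = 461 \cdot \frac{4945}{9} = \frac{2279645}{9} \approx 2.5329 \cdot 10^{5}$)
$\left(4 + 0\right) 2 s = \left(4 + 0\right) 2 \cdot \frac{2279645}{9} = 4 \cdot 2 \cdot \frac{2279645}{9} = 8 \cdot \frac{2279645}{9} = \frac{18237160}{9}$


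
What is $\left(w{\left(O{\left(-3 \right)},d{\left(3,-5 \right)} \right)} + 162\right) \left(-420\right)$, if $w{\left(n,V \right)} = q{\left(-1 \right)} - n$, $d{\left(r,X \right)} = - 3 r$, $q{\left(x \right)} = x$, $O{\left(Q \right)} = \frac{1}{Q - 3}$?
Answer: $-67690$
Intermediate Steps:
$O{\left(Q \right)} = \frac{1}{-3 + Q}$
$w{\left(n,V \right)} = -1 - n$
$\left(w{\left(O{\left(-3 \right)},d{\left(3,-5 \right)} \right)} + 162\right) \left(-420\right) = \left(\left(-1 - \frac{1}{-3 - 3}\right) + 162\right) \left(-420\right) = \left(\left(-1 - \frac{1}{-6}\right) + 162\right) \left(-420\right) = \left(\left(-1 - - \frac{1}{6}\right) + 162\right) \left(-420\right) = \left(\left(-1 + \frac{1}{6}\right) + 162\right) \left(-420\right) = \left(- \frac{5}{6} + 162\right) \left(-420\right) = \frac{967}{6} \left(-420\right) = -67690$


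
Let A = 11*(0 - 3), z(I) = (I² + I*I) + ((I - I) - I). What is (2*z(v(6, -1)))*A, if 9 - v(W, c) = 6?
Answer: -990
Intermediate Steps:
v(W, c) = 3 (v(W, c) = 9 - 1*6 = 9 - 6 = 3)
z(I) = -I + 2*I² (z(I) = (I² + I²) + (0 - I) = 2*I² - I = -I + 2*I²)
A = -33 (A = 11*(-3) = -33)
(2*z(v(6, -1)))*A = (2*(3*(-1 + 2*3)))*(-33) = (2*(3*(-1 + 6)))*(-33) = (2*(3*5))*(-33) = (2*15)*(-33) = 30*(-33) = -990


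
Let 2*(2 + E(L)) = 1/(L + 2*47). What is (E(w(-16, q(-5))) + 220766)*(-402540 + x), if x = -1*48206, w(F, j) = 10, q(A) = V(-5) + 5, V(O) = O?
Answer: -10348883179549/104 ≈ -9.9509e+10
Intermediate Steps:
q(A) = 0 (q(A) = -5 + 5 = 0)
E(L) = -2 + 1/(2*(94 + L)) (E(L) = -2 + 1/(2*(L + 2*47)) = -2 + 1/(2*(L + 94)) = -2 + 1/(2*(94 + L)))
x = -48206
(E(w(-16, q(-5))) + 220766)*(-402540 + x) = ((-375 - 4*10)/(2*(94 + 10)) + 220766)*(-402540 - 48206) = ((1/2)*(-375 - 40)/104 + 220766)*(-450746) = ((1/2)*(1/104)*(-415) + 220766)*(-450746) = (-415/208 + 220766)*(-450746) = (45918913/208)*(-450746) = -10348883179549/104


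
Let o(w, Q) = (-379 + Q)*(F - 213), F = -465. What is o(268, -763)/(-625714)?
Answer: -387138/312857 ≈ -1.2374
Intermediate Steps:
o(w, Q) = 256962 - 678*Q (o(w, Q) = (-379 + Q)*(-465 - 213) = (-379 + Q)*(-678) = 256962 - 678*Q)
o(268, -763)/(-625714) = (256962 - 678*(-763))/(-625714) = (256962 + 517314)*(-1/625714) = 774276*(-1/625714) = -387138/312857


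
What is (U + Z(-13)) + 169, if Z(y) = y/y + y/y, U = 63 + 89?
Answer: 323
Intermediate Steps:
U = 152
Z(y) = 2 (Z(y) = 1 + 1 = 2)
(U + Z(-13)) + 169 = (152 + 2) + 169 = 154 + 169 = 323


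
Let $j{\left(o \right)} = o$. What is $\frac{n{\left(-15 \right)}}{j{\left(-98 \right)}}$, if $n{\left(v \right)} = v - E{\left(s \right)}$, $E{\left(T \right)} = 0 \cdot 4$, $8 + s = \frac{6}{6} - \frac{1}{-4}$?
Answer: $\frac{15}{98} \approx 0.15306$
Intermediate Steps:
$s = - \frac{27}{4}$ ($s = -8 + \left(\frac{6}{6} - \frac{1}{-4}\right) = -8 + \left(6 \cdot \frac{1}{6} - - \frac{1}{4}\right) = -8 + \left(1 + \frac{1}{4}\right) = -8 + \frac{5}{4} = - \frac{27}{4} \approx -6.75$)
$E{\left(T \right)} = 0$
$n{\left(v \right)} = v$ ($n{\left(v \right)} = v - 0 = v + 0 = v$)
$\frac{n{\left(-15 \right)}}{j{\left(-98 \right)}} = - \frac{15}{-98} = \left(-15\right) \left(- \frac{1}{98}\right) = \frac{15}{98}$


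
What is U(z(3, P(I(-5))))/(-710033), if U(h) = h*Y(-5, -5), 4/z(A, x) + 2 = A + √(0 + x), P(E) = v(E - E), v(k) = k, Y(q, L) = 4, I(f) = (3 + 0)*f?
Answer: -16/710033 ≈ -2.2534e-5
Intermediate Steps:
I(f) = 3*f
P(E) = 0 (P(E) = E - E = 0)
z(A, x) = 4/(-2 + A + √x) (z(A, x) = 4/(-2 + (A + √(0 + x))) = 4/(-2 + (A + √x)) = 4/(-2 + A + √x))
U(h) = 4*h (U(h) = h*4 = 4*h)
U(z(3, P(I(-5))))/(-710033) = (4*(4/(-2 + 3 + √0)))/(-710033) = (4*(4/(-2 + 3 + 0)))*(-1/710033) = (4*(4/1))*(-1/710033) = (4*(4*1))*(-1/710033) = (4*4)*(-1/710033) = 16*(-1/710033) = -16/710033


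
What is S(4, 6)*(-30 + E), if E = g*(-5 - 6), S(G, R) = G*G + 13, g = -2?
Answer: -232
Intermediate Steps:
S(G, R) = 13 + G**2 (S(G, R) = G**2 + 13 = 13 + G**2)
E = 22 (E = -2*(-5 - 6) = -2*(-11) = 22)
S(4, 6)*(-30 + E) = (13 + 4**2)*(-30 + 22) = (13 + 16)*(-8) = 29*(-8) = -232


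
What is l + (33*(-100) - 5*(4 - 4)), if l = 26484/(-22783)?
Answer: -75210384/22783 ≈ -3301.2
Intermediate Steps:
l = -26484/22783 (l = 26484*(-1/22783) = -26484/22783 ≈ -1.1624)
l + (33*(-100) - 5*(4 - 4)) = -26484/22783 + (33*(-100) - 5*(4 - 4)) = -26484/22783 + (-3300 - 5*0) = -26484/22783 + (-3300 + 0) = -26484/22783 - 3300 = -75210384/22783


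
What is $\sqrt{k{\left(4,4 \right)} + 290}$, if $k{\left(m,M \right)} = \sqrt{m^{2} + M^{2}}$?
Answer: $\sqrt{290 + 4 \sqrt{2}} \approx 17.195$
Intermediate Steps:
$k{\left(m,M \right)} = \sqrt{M^{2} + m^{2}}$
$\sqrt{k{\left(4,4 \right)} + 290} = \sqrt{\sqrt{4^{2} + 4^{2}} + 290} = \sqrt{\sqrt{16 + 16} + 290} = \sqrt{\sqrt{32} + 290} = \sqrt{4 \sqrt{2} + 290} = \sqrt{290 + 4 \sqrt{2}}$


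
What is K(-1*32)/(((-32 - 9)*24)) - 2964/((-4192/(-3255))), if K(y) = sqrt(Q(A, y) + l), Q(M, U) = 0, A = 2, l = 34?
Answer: -2411955/1048 - sqrt(34)/984 ≈ -2301.5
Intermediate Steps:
K(y) = sqrt(34) (K(y) = sqrt(0 + 34) = sqrt(34))
K(-1*32)/(((-32 - 9)*24)) - 2964/((-4192/(-3255))) = sqrt(34)/(((-32 - 9)*24)) - 2964/((-4192/(-3255))) = sqrt(34)/((-41*24)) - 2964/((-4192*(-1/3255))) = sqrt(34)/(-984) - 2964/4192/3255 = sqrt(34)*(-1/984) - 2964*3255/4192 = -sqrt(34)/984 - 2411955/1048 = -2411955/1048 - sqrt(34)/984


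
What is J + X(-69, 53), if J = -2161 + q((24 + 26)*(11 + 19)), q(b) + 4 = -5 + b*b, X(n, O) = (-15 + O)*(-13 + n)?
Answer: 2244714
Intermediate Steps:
q(b) = -9 + b² (q(b) = -4 + (-5 + b*b) = -4 + (-5 + b²) = -9 + b²)
J = 2247830 (J = -2161 + (-9 + ((24 + 26)*(11 + 19))²) = -2161 + (-9 + (50*30)²) = -2161 + (-9 + 1500²) = -2161 + (-9 + 2250000) = -2161 + 2249991 = 2247830)
J + X(-69, 53) = 2247830 + (195 - 15*(-69) - 13*53 + 53*(-69)) = 2247830 + (195 + 1035 - 689 - 3657) = 2247830 - 3116 = 2244714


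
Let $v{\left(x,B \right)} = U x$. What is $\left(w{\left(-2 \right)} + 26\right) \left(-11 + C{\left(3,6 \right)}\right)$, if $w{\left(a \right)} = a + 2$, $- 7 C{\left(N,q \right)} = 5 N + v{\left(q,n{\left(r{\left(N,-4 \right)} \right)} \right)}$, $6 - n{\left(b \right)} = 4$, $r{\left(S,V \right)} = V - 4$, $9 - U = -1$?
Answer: $- \frac{3952}{7} \approx -564.57$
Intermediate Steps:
$U = 10$ ($U = 9 - -1 = 9 + 1 = 10$)
$r{\left(S,V \right)} = -4 + V$
$n{\left(b \right)} = 2$ ($n{\left(b \right)} = 6 - 4 = 2$)
$v{\left(x,B \right)} = 10 x$
$C{\left(N,q \right)} = - \frac{10 q}{7} - \frac{5 N}{7}$ ($C{\left(N,q \right)} = - \frac{5 N + 10 q}{7} = - \frac{10 q}{7} - \frac{5 N}{7}$)
$w{\left(a \right)} = 2 + a$
$\left(w{\left(-2 \right)} + 26\right) \left(-11 + C{\left(3,6 \right)}\right) = \left(\left(2 - 2\right) + 26\right) \left(-11 - \frac{75}{7}\right) = \left(0 + 26\right) \left(-11 - \frac{75}{7}\right) = 26 \left(-11 - \frac{75}{7}\right) = 26 \left(- \frac{152}{7}\right) = - \frac{3952}{7}$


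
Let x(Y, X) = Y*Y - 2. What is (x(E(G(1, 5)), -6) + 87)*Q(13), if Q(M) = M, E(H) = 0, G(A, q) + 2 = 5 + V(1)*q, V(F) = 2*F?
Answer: 1105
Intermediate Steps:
G(A, q) = 3 + 2*q (G(A, q) = -2 + (5 + (2*1)*q) = -2 + (5 + 2*q) = 3 + 2*q)
x(Y, X) = -2 + Y² (x(Y, X) = Y² - 2 = -2 + Y²)
(x(E(G(1, 5)), -6) + 87)*Q(13) = ((-2 + 0²) + 87)*13 = ((-2 + 0) + 87)*13 = (-2 + 87)*13 = 85*13 = 1105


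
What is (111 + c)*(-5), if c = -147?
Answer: 180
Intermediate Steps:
(111 + c)*(-5) = (111 - 147)*(-5) = -36*(-5) = 180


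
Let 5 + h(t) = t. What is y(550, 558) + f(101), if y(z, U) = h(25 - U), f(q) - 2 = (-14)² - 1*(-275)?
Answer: -65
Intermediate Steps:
f(q) = 473 (f(q) = 2 + ((-14)² - 1*(-275)) = 2 + (196 + 275) = 2 + 471 = 473)
h(t) = -5 + t
y(z, U) = 20 - U (y(z, U) = -5 + (25 - U) = 20 - U)
y(550, 558) + f(101) = (20 - 1*558) + 473 = (20 - 558) + 473 = -538 + 473 = -65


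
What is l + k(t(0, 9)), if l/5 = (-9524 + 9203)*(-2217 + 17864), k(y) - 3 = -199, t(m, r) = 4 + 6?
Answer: -25113631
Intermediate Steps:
t(m, r) = 10
k(y) = -196 (k(y) = 3 - 199 = -196)
l = -25113435 (l = 5*((-9524 + 9203)*(-2217 + 17864)) = 5*(-321*15647) = 5*(-5022687) = -25113435)
l + k(t(0, 9)) = -25113435 - 196 = -25113631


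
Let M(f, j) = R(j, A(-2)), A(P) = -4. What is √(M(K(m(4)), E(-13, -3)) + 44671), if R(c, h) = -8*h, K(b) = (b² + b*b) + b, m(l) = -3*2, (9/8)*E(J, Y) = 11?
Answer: 3*√4967 ≈ 211.43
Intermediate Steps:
E(J, Y) = 88/9 (E(J, Y) = (8/9)*11 = 88/9)
m(l) = -6
K(b) = b + 2*b² (K(b) = (b² + b²) + b = 2*b² + b = b + 2*b²)
M(f, j) = 32 (M(f, j) = -8*(-4) = 32)
√(M(K(m(4)), E(-13, -3)) + 44671) = √(32 + 44671) = √44703 = 3*√4967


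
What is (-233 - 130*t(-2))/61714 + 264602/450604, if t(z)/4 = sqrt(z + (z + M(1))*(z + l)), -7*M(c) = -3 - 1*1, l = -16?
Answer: 2028082137/3476071907 - 260*sqrt(1162)/215999 ≈ 0.54241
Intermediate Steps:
M(c) = 4/7 (M(c) = -(-3 - 1*1)/7 = -(-3 - 1)/7 = -1/7*(-4) = 4/7)
t(z) = 4*sqrt(z + (-16 + z)*(4/7 + z)) (t(z) = 4*sqrt(z + (z + 4/7)*(z - 16)) = 4*sqrt(z + (4/7 + z)*(-16 + z)) = 4*sqrt(z + (-16 + z)*(4/7 + z)))
(-233 - 130*t(-2))/61714 + 264602/450604 = (-233 - 520*sqrt(-448 - 707*(-2) + 49*(-2)**2)/7)/61714 + 264602/450604 = (-233 - 520*sqrt(-448 + 1414 + 49*4)/7)*(1/61714) + 264602*(1/450604) = (-233 - 520*sqrt(-448 + 1414 + 196)/7)*(1/61714) + 132301/225302 = (-233 - 520*sqrt(1162)/7)*(1/61714) + 132301/225302 = (-233/61714 - 260*sqrt(1162)/215999) + 132301/225302 = 2028082137/3476071907 - 260*sqrt(1162)/215999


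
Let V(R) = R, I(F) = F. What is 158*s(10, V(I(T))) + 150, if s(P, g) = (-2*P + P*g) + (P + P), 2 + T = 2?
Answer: 150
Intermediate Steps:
T = 0 (T = -2 + 2 = 0)
s(P, g) = P*g (s(P, g) = (-2*P + P*g) + 2*P = P*g)
158*s(10, V(I(T))) + 150 = 158*(10*0) + 150 = 158*0 + 150 = 0 + 150 = 150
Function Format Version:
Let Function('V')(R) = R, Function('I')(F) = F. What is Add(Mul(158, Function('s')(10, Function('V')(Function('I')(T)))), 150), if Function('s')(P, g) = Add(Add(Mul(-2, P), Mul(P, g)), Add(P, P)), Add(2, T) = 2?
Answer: 150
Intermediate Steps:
T = 0 (T = Add(-2, 2) = 0)
Function('s')(P, g) = Mul(P, g) (Function('s')(P, g) = Add(Add(Mul(-2, P), Mul(P, g)), Mul(2, P)) = Mul(P, g))
Add(Mul(158, Function('s')(10, Function('V')(Function('I')(T)))), 150) = Add(Mul(158, Mul(10, 0)), 150) = Add(Mul(158, 0), 150) = Add(0, 150) = 150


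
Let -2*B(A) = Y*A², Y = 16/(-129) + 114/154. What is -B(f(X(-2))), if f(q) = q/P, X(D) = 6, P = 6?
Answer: 6121/19866 ≈ 0.30811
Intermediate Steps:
Y = 6121/9933 (Y = 16*(-1/129) + 114*(1/154) = -16/129 + 57/77 = 6121/9933 ≈ 0.61623)
f(q) = q/6
B(A) = -6121*A²/19866
-B(f(X(-2))) = -(-6121)*((⅙)*6)²/19866 = -(-6121)*1²/19866 = -(-6121)/19866 = -1*(-6121/19866) = 6121/19866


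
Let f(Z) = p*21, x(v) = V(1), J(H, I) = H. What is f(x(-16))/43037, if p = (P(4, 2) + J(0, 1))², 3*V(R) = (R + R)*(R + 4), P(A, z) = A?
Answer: 336/43037 ≈ 0.0078072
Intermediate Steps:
V(R) = 2*R*(4 + R)/3 (V(R) = ((R + R)*(R + 4))/3 = ((2*R)*(4 + R))/3 = (2*R*(4 + R))/3 = 2*R*(4 + R)/3)
x(v) = 10/3 (x(v) = (⅔)*1*(4 + 1) = (⅔)*1*5 = 10/3)
p = 16 (p = (4 + 0)² = 4² = 16)
f(Z) = 336 (f(Z) = 16*21 = 336)
f(x(-16))/43037 = 336/43037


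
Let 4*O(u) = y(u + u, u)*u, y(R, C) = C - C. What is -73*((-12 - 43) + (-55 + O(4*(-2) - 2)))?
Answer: 8030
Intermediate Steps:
y(R, C) = 0
O(u) = 0 (O(u) = (0*u)/4 = (1/4)*0 = 0)
-73*((-12 - 43) + (-55 + O(4*(-2) - 2))) = -73*((-12 - 43) + (-55 + 0)) = -73*(-55 - 55) = -73*(-110) = 8030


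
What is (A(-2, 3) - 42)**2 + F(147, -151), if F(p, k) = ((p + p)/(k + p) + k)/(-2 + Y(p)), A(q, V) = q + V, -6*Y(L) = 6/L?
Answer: 1057793/590 ≈ 1792.9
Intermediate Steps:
Y(L) = -1/L
A(q, V) = V + q
F(p, k) = (k + 2*p/(k + p))/(-2 - 1/p) (F(p, k) = ((p + p)/(k + p) + k)/(-2 - 1/p) = ((2*p)/(k + p) + k)/(-2 - 1/p) = (2*p/(k + p) + k)/(-2 - 1/p) = (k + 2*p/(k + p))/(-2 - 1/p))
(A(-2, 3) - 42)**2 + F(147, -151) = ((3 - 2) - 42)**2 + 147*((-151)**2 + 2*147 - 151*147)/(-1*(-151) + 147*(-1 - 2*(-151) - 2*147)) = (1 - 42)**2 + 147*(22801 + 294 - 22197)/(151 + 147*(-1 + 302 - 294)) = (-41)**2 + 147*898/(151 + 147*7) = 1681 + 147*898/(151 + 1029) = 1681 + 147*898/1180 = 1681 + 147*(1/1180)*898 = 1681 + 66003/590 = 1057793/590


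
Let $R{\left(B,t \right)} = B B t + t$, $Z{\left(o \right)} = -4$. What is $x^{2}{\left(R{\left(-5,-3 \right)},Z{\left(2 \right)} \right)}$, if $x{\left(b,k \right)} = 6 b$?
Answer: $219024$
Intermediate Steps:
$R{\left(B,t \right)} = t + t B^{2}$ ($R{\left(B,t \right)} = B^{2} t + t = t B^{2} + t = t + t B^{2}$)
$x^{2}{\left(R{\left(-5,-3 \right)},Z{\left(2 \right)} \right)} = \left(6 \left(- 3 \left(1 + \left(-5\right)^{2}\right)\right)\right)^{2} = \left(6 \left(- 3 \left(1 + 25\right)\right)\right)^{2} = \left(6 \left(\left(-3\right) 26\right)\right)^{2} = \left(6 \left(-78\right)\right)^{2} = \left(-468\right)^{2} = 219024$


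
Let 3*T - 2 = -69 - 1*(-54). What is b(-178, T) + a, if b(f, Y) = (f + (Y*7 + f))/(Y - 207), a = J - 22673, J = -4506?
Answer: -17230327/634 ≈ -27177.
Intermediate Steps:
T = -13/3 (T = ⅔ + (-69 - 1*(-54))/3 = ⅔ + (-69 + 54)/3 = ⅔ + (⅓)*(-15) = ⅔ - 5 = -13/3 ≈ -4.3333)
a = -27179 (a = -4506 - 22673 = -27179)
b(f, Y) = (2*f + 7*Y)/(-207 + Y) (b(f, Y) = (f + (7*Y + f))/(-207 + Y) = (f + (f + 7*Y))/(-207 + Y) = (2*f + 7*Y)/(-207 + Y))
b(-178, T) + a = (2*(-178) + 7*(-13/3))/(-207 - 13/3) - 27179 = (-356 - 91/3)/(-634/3) - 27179 = -3/634*(-1159/3) - 27179 = 1159/634 - 27179 = -17230327/634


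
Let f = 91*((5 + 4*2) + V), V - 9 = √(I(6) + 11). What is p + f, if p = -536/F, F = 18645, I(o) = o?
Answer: 37326754/18645 + 91*√17 ≈ 2377.2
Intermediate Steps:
V = 9 + √17 (V = 9 + √(6 + 11) = 9 + √17 ≈ 13.123)
f = 2002 + 91*√17 (f = 91*((5 + 4*2) + (9 + √17)) = 91*((5 + 8) + (9 + √17)) = 91*(13 + (9 + √17)) = 91*(22 + √17) = 2002 + 91*√17 ≈ 2377.2)
p = -536/18645 ≈ -0.028748
p + f = -536/18645 + (2002 + 91*√17) = 37326754/18645 + 91*√17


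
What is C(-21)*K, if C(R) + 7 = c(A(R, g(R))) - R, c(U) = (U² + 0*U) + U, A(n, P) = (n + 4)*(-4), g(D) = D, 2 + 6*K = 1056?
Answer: 2480062/3 ≈ 8.2669e+5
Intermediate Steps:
K = 527/3 (K = -⅓ + (⅙)*1056 = -⅓ + 176 = 527/3 ≈ 175.67)
A(n, P) = -16 - 4*n (A(n, P) = (4 + n)*(-4) = -16 - 4*n)
c(U) = U + U² (c(U) = (U² + 0) + U = U² + U = U + U²)
C(R) = -7 - R + (-16 - 4*R)*(-15 - 4*R) (C(R) = -7 + ((-16 - 4*R)*(1 + (-16 - 4*R)) - R) = -7 + ((-16 - 4*R)*(-15 - 4*R) - R) = -7 + (-R + (-16 - 4*R)*(-15 - 4*R)) = -7 - R + (-16 - 4*R)*(-15 - 4*R))
C(-21)*K = (233 + 16*(-21)² + 123*(-21))*(527/3) = (233 + 16*441 - 2583)*(527/3) = (233 + 7056 - 2583)*(527/3) = 4706*(527/3) = 2480062/3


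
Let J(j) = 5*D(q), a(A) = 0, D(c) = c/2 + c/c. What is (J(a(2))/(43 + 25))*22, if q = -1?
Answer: 55/68 ≈ 0.80882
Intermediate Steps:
D(c) = 1 + c/2 (D(c) = c*(½) + 1 = c/2 + 1 = 1 + c/2)
J(j) = 5/2 (J(j) = 5*(1 + (½)*(-1)) = 5*(1 - ½) = 5*(½) = 5/2)
(J(a(2))/(43 + 25))*22 = ((5/2)/(43 + 25))*22 = ((5/2)/68)*22 = ((1/68)*(5/2))*22 = (5/136)*22 = 55/68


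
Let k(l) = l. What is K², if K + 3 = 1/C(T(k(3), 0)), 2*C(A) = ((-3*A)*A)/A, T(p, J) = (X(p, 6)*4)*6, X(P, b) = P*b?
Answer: 3783025/419904 ≈ 9.0093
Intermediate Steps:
T(p, J) = 144*p (T(p, J) = ((p*6)*4)*6 = ((6*p)*4)*6 = (24*p)*6 = 144*p)
C(A) = -3*A/2 (C(A) = (((-3*A)*A)/A)/2 = ((-3*A²)/A)/2 = (-3*A)/2 = -3*A/2)
K = -1945/648 (K = -3 + 1/(-216*3) = -3 + 1/(-3/2*432) = -3 + 1/(-648) = -3 - 1/648 = -1945/648 ≈ -3.0015)
K² = (-1945/648)² = 3783025/419904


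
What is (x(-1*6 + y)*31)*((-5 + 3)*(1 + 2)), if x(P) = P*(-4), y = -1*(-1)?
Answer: -3720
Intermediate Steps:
y = 1
x(P) = -4*P
(x(-1*6 + y)*31)*((-5 + 3)*(1 + 2)) = (-4*(-1*6 + 1)*31)*((-5 + 3)*(1 + 2)) = (-4*(-6 + 1)*31)*(-2*3) = (-4*(-5)*31)*(-6) = (20*31)*(-6) = 620*(-6) = -3720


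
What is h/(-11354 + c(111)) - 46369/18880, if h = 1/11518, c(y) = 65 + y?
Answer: -1492481372539/607691522880 ≈ -2.4560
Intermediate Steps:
h = 1/11518 ≈ 8.6821e-5
h/(-11354 + c(111)) - 46369/18880 = 1/(11518*(-11354 + (65 + 111))) - 46369/18880 = 1/(11518*(-11354 + 176)) - 46369*1/18880 = (1/11518)/(-11178) - 46369/18880 = (1/11518)*(-1/11178) - 46369/18880 = -1/128748204 - 46369/18880 = -1492481372539/607691522880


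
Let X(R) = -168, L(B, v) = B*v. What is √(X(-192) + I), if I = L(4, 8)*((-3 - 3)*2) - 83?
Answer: I*√635 ≈ 25.199*I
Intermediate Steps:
I = -467 (I = (4*8)*((-3 - 3)*2) - 83 = 32*(-6*2) - 83 = 32*(-12) - 83 = -384 - 83 = -467)
√(X(-192) + I) = √(-168 - 467) = √(-635) = I*√635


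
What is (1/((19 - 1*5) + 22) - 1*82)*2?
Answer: -2951/18 ≈ -163.94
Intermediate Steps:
(1/((19 - 1*5) + 22) - 1*82)*2 = (1/((19 - 5) + 22) - 82)*2 = (1/(14 + 22) - 82)*2 = (1/36 - 82)*2 = -2951/36*2 = -2951/18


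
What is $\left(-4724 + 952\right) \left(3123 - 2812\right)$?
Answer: $-1173092$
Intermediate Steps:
$\left(-4724 + 952\right) \left(3123 - 2812\right) = \left(-3772\right) 311 = -1173092$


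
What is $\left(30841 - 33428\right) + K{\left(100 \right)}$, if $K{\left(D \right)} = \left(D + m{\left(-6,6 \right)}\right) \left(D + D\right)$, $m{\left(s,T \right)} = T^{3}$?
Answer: $60613$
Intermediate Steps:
$K{\left(D \right)} = 2 D \left(216 + D\right)$ ($K{\left(D \right)} = \left(D + 6^{3}\right) \left(D + D\right) = \left(D + 216\right) 2 D = \left(216 + D\right) 2 D = 2 D \left(216 + D\right)$)
$\left(30841 - 33428\right) + K{\left(100 \right)} = \left(30841 - 33428\right) + 2 \cdot 100 \left(216 + 100\right) = -2587 + 2 \cdot 100 \cdot 316 = -2587 + 63200 = 60613$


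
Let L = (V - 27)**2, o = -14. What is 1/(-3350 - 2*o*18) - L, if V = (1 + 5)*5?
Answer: -25615/2846 ≈ -9.0004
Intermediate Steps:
V = 30 (V = 6*5 = 30)
L = 9 (L = (30 - 27)**2 = 3**2 = 9)
1/(-3350 - 2*o*18) - L = 1/(-3350 - 2*(-14)*18) - 1*9 = 1/(-3350 + 28*18) - 9 = 1/(-3350 + 504) - 9 = 1/(-2846) - 9 = -1/2846 - 9 = -25615/2846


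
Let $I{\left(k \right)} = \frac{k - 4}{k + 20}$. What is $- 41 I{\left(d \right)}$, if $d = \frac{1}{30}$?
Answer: $\frac{4879}{601} \approx 8.1181$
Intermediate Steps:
$d = \frac{1}{30} \approx 0.033333$
$I{\left(k \right)} = \frac{-4 + k}{20 + k}$
$- 41 I{\left(d \right)} = - 41 \frac{-4 + \frac{1}{30}}{20 + \frac{1}{30}} = - 41 \frac{1}{\frac{601}{30}} \left(- \frac{119}{30}\right) = - 41 \cdot \frac{30}{601} \left(- \frac{119}{30}\right) = \left(-41\right) \left(- \frac{119}{601}\right) = \frac{4879}{601}$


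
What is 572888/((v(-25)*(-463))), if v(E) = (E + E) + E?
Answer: 572888/34725 ≈ 16.498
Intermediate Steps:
v(E) = 3*E (v(E) = 2*E + E = 3*E)
572888/((v(-25)*(-463))) = 572888/(((3*(-25))*(-463))) = 572888/((-75*(-463))) = 572888/34725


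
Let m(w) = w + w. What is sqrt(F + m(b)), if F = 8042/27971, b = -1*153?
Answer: 2*I*sqrt(59795592641)/27971 ≈ 17.485*I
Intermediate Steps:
b = -153
m(w) = 2*w
F = 8042/27971 (F = 8042*(1/27971) = 8042/27971 ≈ 0.28751)
sqrt(F + m(b)) = sqrt(8042/27971 + 2*(-153)) = sqrt(8042/27971 - 306) = sqrt(-8551084/27971) = 2*I*sqrt(59795592641)/27971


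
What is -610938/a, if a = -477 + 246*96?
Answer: -67882/2571 ≈ -26.403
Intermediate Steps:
a = 23139 (a = -477 + 23616 = 23139)
-610938/a = -610938/23139 = -610938*1/23139 = -67882/2571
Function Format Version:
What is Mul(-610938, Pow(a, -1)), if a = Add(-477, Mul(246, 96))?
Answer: Rational(-67882, 2571) ≈ -26.403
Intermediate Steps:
a = 23139 (a = Add(-477, 23616) = 23139)
Mul(-610938, Pow(a, -1)) = Mul(-610938, Pow(23139, -1)) = Mul(-610938, Rational(1, 23139)) = Rational(-67882, 2571)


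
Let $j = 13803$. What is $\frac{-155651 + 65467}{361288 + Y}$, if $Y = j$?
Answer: $- \frac{90184}{375091} \approx -0.24043$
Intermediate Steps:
$Y = 13803$
$\frac{-155651 + 65467}{361288 + Y} = \frac{-155651 + 65467}{361288 + 13803} = - \frac{90184}{375091}$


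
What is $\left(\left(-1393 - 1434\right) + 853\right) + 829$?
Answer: $-1145$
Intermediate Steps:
$\left(\left(-1393 - 1434\right) + 853\right) + 829 = \left(-2827 + 853\right) + 829 = -1974 + 829 = -1145$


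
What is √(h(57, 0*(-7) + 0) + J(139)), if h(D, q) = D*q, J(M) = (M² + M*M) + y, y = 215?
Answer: 7*√793 ≈ 197.12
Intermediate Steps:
J(M) = 215 + 2*M² (J(M) = (M² + M*M) + 215 = (M² + M²) + 215 = 2*M² + 215 = 215 + 2*M²)
√(h(57, 0*(-7) + 0) + J(139)) = √(57*(0*(-7) + 0) + (215 + 2*139²)) = √(57*(0 + 0) + (215 + 2*19321)) = √(57*0 + (215 + 38642)) = √(0 + 38857) = √38857 = 7*√793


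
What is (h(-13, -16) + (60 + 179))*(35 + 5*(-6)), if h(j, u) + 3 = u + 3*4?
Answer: 1160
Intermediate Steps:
h(j, u) = 9 + u (h(j, u) = -3 + (u + 3*4) = -3 + (u + 12) = -3 + (12 + u) = 9 + u)
(h(-13, -16) + (60 + 179))*(35 + 5*(-6)) = ((9 - 16) + (60 + 179))*(35 + 5*(-6)) = (-7 + 239)*(35 - 30) = 232*5 = 1160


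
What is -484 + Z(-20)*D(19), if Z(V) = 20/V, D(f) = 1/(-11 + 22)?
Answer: -5325/11 ≈ -484.09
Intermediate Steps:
D(f) = 1/11
-484 + Z(-20)*D(19) = -484 + (20/(-20))*(1/11) = -484 + (20*(-1/20))*(1/11) = -484 - 1*1/11 = -484 - 1/11 = -5325/11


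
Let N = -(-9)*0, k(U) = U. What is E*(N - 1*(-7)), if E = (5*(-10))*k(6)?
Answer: -2100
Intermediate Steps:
N = 0 (N = -9*0 = 0)
E = -300 (E = (5*(-10))*6 = -50*6 = -300)
E*(N - 1*(-7)) = -300*(0 - 1*(-7)) = -300*(0 + 7) = -300*7 = -2100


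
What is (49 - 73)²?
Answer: 576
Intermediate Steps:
(49 - 73)² = (-24)² = 576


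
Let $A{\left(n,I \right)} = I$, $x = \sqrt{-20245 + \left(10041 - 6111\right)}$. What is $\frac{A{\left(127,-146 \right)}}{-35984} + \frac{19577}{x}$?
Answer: $\frac{73}{17992} - \frac{19577 i \sqrt{16315}}{16315} \approx 0.0040574 - 153.27 i$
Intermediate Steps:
$x = i \sqrt{16315}$ ($x = \sqrt{-20245 + \left(10041 - 6111\right)} = \sqrt{-20245 + 3930} = \sqrt{-16315} = i \sqrt{16315} \approx 127.73 i$)
$\frac{A{\left(127,-146 \right)}}{-35984} + \frac{19577}{x} = - \frac{146}{-35984} + \frac{19577}{i \sqrt{16315}} = \left(-146\right) \left(- \frac{1}{35984}\right) + 19577 \left(- \frac{i \sqrt{16315}}{16315}\right) = \frac{73}{17992} - \frac{19577 i \sqrt{16315}}{16315}$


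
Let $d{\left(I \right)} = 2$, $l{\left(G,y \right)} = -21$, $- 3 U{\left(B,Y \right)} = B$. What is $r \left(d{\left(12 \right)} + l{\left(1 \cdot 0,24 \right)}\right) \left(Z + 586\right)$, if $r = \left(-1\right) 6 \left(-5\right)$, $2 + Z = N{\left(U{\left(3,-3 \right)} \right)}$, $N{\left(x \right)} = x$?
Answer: $-332310$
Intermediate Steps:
$U{\left(B,Y \right)} = - \frac{B}{3}$
$Z = -3$ ($Z = -2 - 1 = -3$)
$r = 30$ ($r = \left(-6\right) \left(-5\right) = 30$)
$r \left(d{\left(12 \right)} + l{\left(1 \cdot 0,24 \right)}\right) \left(Z + 586\right) = 30 \left(2 - 21\right) \left(-3 + 586\right) = 30 \left(\left(-19\right) 583\right) = 30 \left(-11077\right) = -332310$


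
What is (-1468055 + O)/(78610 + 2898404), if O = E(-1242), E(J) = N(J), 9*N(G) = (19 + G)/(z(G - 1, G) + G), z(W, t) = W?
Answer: -16416524426/33290459055 ≈ -0.49313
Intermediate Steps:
N(G) = (19 + G)/(9*(-1 + 2*G)) (N(G) = ((19 + G)/((G - 1) + G))/9 = ((19 + G)/((-1 + G) + G))/9 = ((19 + G)/(-1 + 2*G))/9 = (19 + G)/(9*(-1 + 2*G)))
E(J) = (19 + J)/(9*(-1 + 2*J))
O = 1223/22365 (O = (19 - 1242)/(9*(-1 + 2*(-1242))) = (⅑)*(-1223)/(-1 - 2484) = (⅑)*(-1223)/(-2485) = (⅑)*(-1/2485)*(-1223) = 1223/22365 ≈ 0.054684)
(-1468055 + O)/(78610 + 2898404) = (-1468055 + 1223/22365)/(78610 + 2898404) = -32833048852/22365/2977014 = -32833048852/22365*1/2977014 = -16416524426/33290459055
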